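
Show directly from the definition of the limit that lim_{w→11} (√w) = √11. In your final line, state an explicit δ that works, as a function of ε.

Suppose ε > 0. We want δ > 0 such that 0 < |w − 11| < δ implies |√w − √11| < ε.
Rationalise: √w − √11 = (w − 11)/(√w + √11), so |√w − √11| = |w − 11|/(√w + √11).
Restrict δ ≤ 11 so that |w − 11| < 11 forces w > 0, and then √w + √11 > √11.
Hence |√w − √11| < |w − 11|/√11, which is < ε once |w − 11| < √11·ε.
Take δ = min(11, √11·ε). If 0 < |w − 11| < δ then w > 0 and |√w − √11| < |w − 11|/√11 < ε.

δ = min(11, √11·ε)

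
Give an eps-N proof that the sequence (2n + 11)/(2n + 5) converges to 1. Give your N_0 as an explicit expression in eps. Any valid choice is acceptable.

Suppose eps > 0. For n ≥ 1, |(2n + 11)/(2n + 5) − 1| = |12|/(2(2n + 5)) = 12/(2(2n + 5)).
Since 2n + 5 ≥ 2n for n ≥ 1, this is ≤ 12/(2·2n) = 3/n.
So |(2n + 11)/(2n + 5) − 1| < eps whenever n > 3/eps.
Take N_0 = 3/eps. If n > N_0 then |(2n + 11)/(2n + 5) − 1| ≤ 3/n < eps.

N_0 = 3/eps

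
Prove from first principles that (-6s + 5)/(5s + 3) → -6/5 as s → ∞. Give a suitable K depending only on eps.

Let eps > 0 be given. We seek K > 0 such that s > K implies |(-6s + 5)/(5s + 3) + 6/5| < eps.
(-6s + 5)/(5s + 3) + 6/5 = (5(-6s + 5) − (-6)(5s + 3)) / (5(5s + 3)) = 43/(5(5s + 3)).
For s > 0 we have 5s + 3 > 5s, so |(-6s + 5)/(5s + 3) + 6/5| = 43/(5(5s + 3)) < 43/(5·5s) = (43/25)/s.
Thus |(-6s + 5)/(5s + 3) + 6/5| < eps whenever s > (43/25)/eps.
Take K = (43/25)/eps. If s > K then |(-6s + 5)/(5s + 3) + 6/5| < (43/25)/s < eps.

K = (43/25)/eps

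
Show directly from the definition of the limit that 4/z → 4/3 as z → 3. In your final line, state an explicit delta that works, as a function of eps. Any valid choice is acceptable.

delta = min(3/2, (9/8)eps)

Suppose eps > 0. We seek delta > 0 such that 0 < |z − 3| < delta implies |4/z − (4/3)| < eps.
|4/z − (4/3)| = 4·|3 − z|/(3·|z|) = 4|z − 3|/(3|z|).
Require delta ≤ 3/2 so that |z| > 3 − 3/2 = 3/2, hence 3|z| > 9/2.
Then |4/z − (4/3)| < 4|z − 3|/(9/2), which is < eps when |z − 3| < (9/8)eps.
Take delta = min(3/2, (9/8)eps). Then 0 < |z − 3| < delta gives both |z − 3| < 3/2 and |z − 3| < (9/8)eps, so |4/z − (4/3)| < eps.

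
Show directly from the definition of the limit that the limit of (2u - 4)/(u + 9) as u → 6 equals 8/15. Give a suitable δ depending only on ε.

δ = min(15/2, (225/44)ε)

Let ε > 0 be given. We want δ > 0 with 0 < |u − 6| < δ ⇒ |(2u - 4)/(u + 9) − (8/15)| < ε.
Combining over a common denominator, (2u - 4)/(u + 9) − (8/15) = [(2u - 4)·15 − 8·(u + 9)] / [15·(u + 9)] = 22(u − 6) / (15(u + 9)).
So |(2u - 4)/(u + 9) − (8/15)| = 22|u − 6| / (15·|u + 9|).
Require δ ≤ 15/2, so |u + 9| ≥ |15| − |u − 6| > 15 − 15/2 = 15/2.
Hence |(2u - 4)/(u + 9) − (8/15)| < 22|u − 6|/(15·(15/2)) = (44/225)|u − 6|, which is < ε once |u − 6| < (225/44)ε.
Take δ = min(15/2, (225/44)ε). Then 0 < |u − 6| < δ forces both bounds, so |(2u - 4)/(u + 9) − (8/15)| < ε.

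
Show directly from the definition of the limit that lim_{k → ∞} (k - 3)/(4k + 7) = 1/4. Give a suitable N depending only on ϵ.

N = (19/16)/ϵ

Fix ϵ > 0. For k ≥ 1, |(k - 3)/(4k + 7) − (1/4)| = |-19|/(4(4k + 7)) = 19/(4(4k + 7)).
Since 4k + 7 ≥ 4k for k ≥ 1, this is ≤ 19/(4·4k) = (19/16)/k.
So |(k - 3)/(4k + 7) − (1/4)| < ϵ whenever k > (19/16)/ϵ.
Take N = (19/16)/ϵ. If k > N then |(k - 3)/(4k + 7) − (1/4)| ≤ (19/16)/k < ϵ.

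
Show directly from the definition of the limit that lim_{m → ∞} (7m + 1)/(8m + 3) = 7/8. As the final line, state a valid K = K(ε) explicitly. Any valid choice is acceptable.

K = (13/64)/ε

Fix ε > 0. For m ≥ 1, |(7m + 1)/(8m + 3) − (7/8)| = |-13|/(8(8m + 3)) = 13/(8(8m + 3)).
Since 8m + 3 ≥ 8m for m ≥ 1, this is ≤ 13/(8·8m) = (13/64)/m.
So |(7m + 1)/(8m + 3) − (7/8)| < ε whenever m > (13/64)/ε.
Take K = (13/64)/ε. If m > K then |(7m + 1)/(8m + 3) − (7/8)| ≤ (13/64)/m < ε.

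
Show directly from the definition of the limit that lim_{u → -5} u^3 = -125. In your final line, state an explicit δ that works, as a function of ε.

Fix ε > 0. We seek δ > 0 with 0 < |u + 5| < δ ⇒ |u^3 + 125| < ε.
Factor: u^3 + 125 = (u + 5)(u^2 - 5u + 25), so |u^3 + 125| = |u + 5|·|u^2 - 5u + 25|.
Impose δ ≤ 1 so that |u| < 6; then |u^2 - 5u + 25| ≤ 91.
Hence |u^3 + 125| ≤ 91|u + 5|, which is < ε once |u + 5| < ε/91.
Take δ = min(1, ε/91). If 0 < |u + 5| < δ then both bounds hold and |u^3 + 125| ≤ 91|u + 5| < 91·(ε/91) = ε.

δ = min(1, ε/91)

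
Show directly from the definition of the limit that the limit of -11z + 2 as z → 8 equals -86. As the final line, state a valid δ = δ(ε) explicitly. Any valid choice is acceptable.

Let ε > 0 be given. We need δ > 0 so that 0 < |z − 8| < δ implies |(-11z + 2) + 86| < ε.
|(-11z + 2) + 86| = |-11z + 88| = 11|z − 8|.
Thus it suffices that |z − 8| < ε/11.
Take δ = ε/11. If 0 < |z − 8| < δ then |(-11z + 2) + 86| = 11|z − 8| < 11·(ε/11) = ε.

δ = ε/11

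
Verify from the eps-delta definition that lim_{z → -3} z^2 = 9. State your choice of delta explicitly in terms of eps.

Fix eps > 0. We seek delta > 0 with 0 < |z + 3| < delta ⇒ |z^2 − 9| < eps.
Factor: z^2 − 9 = (z + 3)(z - 3), so |z^2 − 9| = |z + 3|·|z - 3|.
Impose delta ≤ 2 so that |z| < 5; then |z - 3| ≤ 8.
Hence |z^2 − 9| ≤ 8|z + 3|, which is < eps once |z + 3| < eps/8.
Take delta = min(2, eps/8). If 0 < |z + 3| < delta then both bounds hold and |z^2 − 9| ≤ 8|z + 3| < 8·(eps/8) = eps.

delta = min(2, eps/8)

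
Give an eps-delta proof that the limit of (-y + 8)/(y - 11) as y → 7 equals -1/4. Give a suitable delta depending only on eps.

delta = min(2, (8/3)eps)

Let eps > 0 be given. We want delta > 0 with 0 < |y − 7| < delta ⇒ |(-y + 8)/(y - 11) + 1/4| < eps.
Combining over a common denominator, (-y + 8)/(y - 11) + 1/4 = [(-y + 8)·(-4) − 1·(y - 11)] / [(-4)·(y - 11)] = 3(y − 7) / ((-4)(y - 11)).
So |(-y + 8)/(y - 11) + 1/4| = 3|y − 7| / (4·|y − 11|).
Require delta ≤ 2, so |y − 11| ≥ |-4| − |y − 7| > 4 − 2 = 2.
Hence |(-y + 8)/(y - 11) + 1/4| < 3|y − 7|/(4·2) = (3/8)|y − 7|, which is < eps once |y − 7| < (8/3)eps.
Take delta = min(2, (8/3)eps). Then 0 < |y − 7| < delta forces both bounds, so |(-y + 8)/(y - 11) + 1/4| < eps.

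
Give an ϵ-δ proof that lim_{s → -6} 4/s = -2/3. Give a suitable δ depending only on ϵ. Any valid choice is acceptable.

Let ϵ > 0. We seek δ > 0 such that 0 < |s + 6| < δ implies |4/s + 2/3| < ϵ.
|4/s + 2/3| = 4·|-6 − s|/(6·|s|) = 4|s + 6|/(6|s|).
Restrict δ ≤ 3. Then |s + 6| < 3 gives |s| > 3, so 6|s| > 18.
Then |4/s + 2/3| < 4|s + 6|/18, which is < ϵ when |s + 6| < (9/2)ϵ.
Take δ = min(3, (9/2)ϵ). Then 0 < |s + 6| < δ gives both |s + 6| < 3 and |s + 6| < (9/2)ϵ, so |4/s + 2/3| < ϵ.

δ = min(3, (9/2)ϵ)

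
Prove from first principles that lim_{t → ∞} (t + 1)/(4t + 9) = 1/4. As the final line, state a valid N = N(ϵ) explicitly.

N = (5/16)/ϵ

Let ϵ > 0 be given. We seek N > 0 such that t > N implies |(t + 1)/(4t + 9) − (1/4)| < ϵ.
(t + 1)/(4t + 9) − (1/4) = (4(t + 1) − (4t + 9)) / (4(4t + 9)) = -5/(4(4t + 9)).
For t > 0 we have 4t + 9 > 4t, so |(t + 1)/(4t + 9) − (1/4)| = 5/(4(4t + 9)) < 5/(4·4t) = (5/16)/t.
Thus |(t + 1)/(4t + 9) − (1/4)| < ϵ whenever t > (5/16)/ϵ.
Take N = (5/16)/ϵ. If t > N then |(t + 1)/(4t + 9) − (1/4)| < (5/16)/t < ϵ.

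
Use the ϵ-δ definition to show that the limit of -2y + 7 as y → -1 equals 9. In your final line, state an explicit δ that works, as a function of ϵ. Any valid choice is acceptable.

δ = ϵ/2

Let ϵ > 0. We need δ > 0 so that 0 < |y + 1| < δ implies |(-2y + 7) − 9| < ϵ.
Since (-2y + 7) − 9 = -2(y + 1), we have |(-2y + 7) − 9| = 2|y + 1|.
Thus it suffices that |y + 1| < ϵ/2.
Choosing δ = ϵ/2 gives |(-2y + 7) − 9| = 2|y + 1| < ϵ whenever |y + 1| < δ.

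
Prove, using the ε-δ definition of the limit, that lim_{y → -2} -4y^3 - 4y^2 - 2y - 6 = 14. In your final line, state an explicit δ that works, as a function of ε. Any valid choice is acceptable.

δ = min(2, ε/90)

Fix ε > 0. We want δ > 0 such that 0 < |y + 2| < δ implies |(-4y^3 - 4y^2 - 2y - 6) − 14| < ε.
(-4y^3 - 4y^2 - 2y - 6) − 14 = -4y^3 - 4y^2 - 2y - 20 = (y + 2)(-4y^2 + 4y - 10).
So |(-4y^3 - 4y^2 - 2y - 6) − 14| = |y + 2|·|-4y^2 + 4y - 10|.
Assume first that |y + 2| < 2, so |y| < 4. Then |-4y^2 + 4y - 10| ≤ 4·4^2 + 4·4 + 10 = 90.
Hence |(-4y^3 - 4y^2 - 2y - 6) − 14| ≤ 90|y + 2| < ε provided |y + 2| < ε/90.
Take δ = min(2, ε/90). Then 0 < |y + 2| < δ gives both |y + 2| < 2 and |y + 2| < ε/90, so |(-4y^3 - 4y^2 - 2y - 6) − 14| < ε.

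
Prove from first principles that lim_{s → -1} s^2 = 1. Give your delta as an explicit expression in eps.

Let eps > 0. We seek delta > 0 with 0 < |s + 1| < delta ⇒ |s^2 − 1| < eps.
Factor: s^2 − 1 = (s + 1)(s - 1), so |s^2 − 1| = |s + 1|·|s - 1|.
Restrict delta ≤ 1. Then |s + 1| < 1 gives |s| < 2, so by the triangle inequality |s - 1| ≤ 2 + 1 = 3.
Hence |s^2 − 1| ≤ 3|s + 1|, which is < eps once |s + 1| < eps/3.
Take delta = min(1, eps/3). If 0 < |s + 1| < delta then both bounds hold and |s^2 − 1| ≤ 3|s + 1| < 3·(eps/3) = eps.

delta = min(1, eps/3)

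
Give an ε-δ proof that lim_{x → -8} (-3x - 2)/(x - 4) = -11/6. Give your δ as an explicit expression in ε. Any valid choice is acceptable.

Let ε > 0. We want δ > 0 with 0 < |x + 8| < δ ⇒ |(-3x - 2)/(x - 4) + 11/6| < ε.
Combining over a common denominator, (-3x - 2)/(x - 4) + 11/6 = [(-3x - 2)·(-12) − 22·(x - 4)] / [(-12)·(x - 4)] = 14(x + 8) / ((-12)(x - 4)).
So |(-3x - 2)/(x - 4) + 11/6| = 14|x + 8| / (12·|x − 4|).
Restrict δ ≤ 6. Then |x + 8| < 6 gives |x − 4| = |(x + 8) + (-12)| ≥ 12 − 6 = 6.
Hence |(-3x - 2)/(x - 4) + 11/6| < 14|x + 8|/(12·6) = (7/36)|x + 8|, which is < ε once |x + 8| < (36/7)ε.
Take δ = min(6, (36/7)ε). Then 0 < |x + 8| < δ forces both bounds, so |(-3x - 2)/(x - 4) + 11/6| < ε.

δ = min(6, (36/7)ε)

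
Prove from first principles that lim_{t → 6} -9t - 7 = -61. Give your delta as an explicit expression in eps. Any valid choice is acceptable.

delta = eps/9

Let eps > 0 be given. We need delta > 0 so that 0 < |t − 6| < delta implies |(-9t - 7) + 61| < eps.
Since (-9t - 7) + 61 = -9(t − 6), we have |(-9t - 7) + 61| = 9|t − 6|.
So 9|t − 6| < eps exactly when |t − 6| < eps/9.
Choosing delta = eps/9 gives |(-9t - 7) + 61| = 9|t − 6| < eps whenever |t − 6| < delta.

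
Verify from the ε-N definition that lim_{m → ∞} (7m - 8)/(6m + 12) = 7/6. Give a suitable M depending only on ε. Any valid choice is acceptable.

Fix ε > 0. For m ≥ 1, |(7m - 8)/(6m + 12) − (7/6)| = |-132|/(6(6m + 12)) = 132/(6(6m + 12)).
Since 6m + 12 ≥ 6m for m ≥ 1, this is ≤ 132/(6·6m) = (11/3)/m.
So |(7m - 8)/(6m + 12) − (7/6)| < ε whenever m > (11/3)/ε.
Take M = (11/3)/ε. If m > M then |(7m - 8)/(6m + 12) − (7/6)| ≤ (11/3)/m < ε.

M = (11/3)/ε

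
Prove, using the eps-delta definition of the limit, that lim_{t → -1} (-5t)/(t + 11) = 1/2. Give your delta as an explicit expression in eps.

Suppose eps > 0. We want delta > 0 with 0 < |t + 1| < delta ⇒ |(-5t)/(t + 11) − (1/2)| < eps.
Combining over a common denominator, (-5t)/(t + 11) − (1/2) = [(-5t)·10 − 5·(t + 11)] / [10·(t + 11)] = -55(t + 1) / (10(t + 11)).
So |(-5t)/(t + 11) − (1/2)| = 55|t + 1| / (10·|t + 11|).
Require delta ≤ 5, so |t + 11| ≥ |10| − |t + 1| > 10 − 5 = 5.
Hence |(-5t)/(t + 11) − (1/2)| < 55|t + 1|/(10·5) = (11/10)|t + 1|, which is < eps once |t + 1| < (10/11)eps.
Take delta = min(5, (10/11)eps). Then 0 < |t + 1| < delta forces both bounds, so |(-5t)/(t + 11) − (1/2)| < eps.

delta = min(5, (10/11)eps)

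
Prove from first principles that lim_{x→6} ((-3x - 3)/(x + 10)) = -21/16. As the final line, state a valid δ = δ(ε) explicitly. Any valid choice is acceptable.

δ = min(8, (128/27)ε)

Fix ε > 0. We want δ > 0 with 0 < |x − 6| < δ ⇒ |(-3x - 3)/(x + 10) + 21/16| < ε.
Combining over a common denominator, (-3x - 3)/(x + 10) + 21/16 = [(-3x - 3)·16 − (-21)·(x + 10)] / [16·(x + 10)] = -27(x − 6) / (16(x + 10)).
So |(-3x - 3)/(x + 10) + 21/16| = 27|x − 6| / (16·|x + 10|).
Restrict δ ≤ 8. Then |x − 6| < 8 gives |x + 10| = |(x − 6) + 16| ≥ 16 − 8 = 8.
Hence |(-3x - 3)/(x + 10) + 21/16| < 27|x − 6|/(16·8) = (27/128)|x − 6|, which is < ε once |x − 6| < (128/27)ε.
Take δ = min(8, (128/27)ε). Then 0 < |x − 6| < δ forces both bounds, so |(-3x - 3)/(x + 10) + 21/16| < ε.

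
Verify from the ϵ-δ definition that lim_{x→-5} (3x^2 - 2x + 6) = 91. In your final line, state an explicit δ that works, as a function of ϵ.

δ = min(1, ϵ/35)

Let ϵ > 0. We want δ > 0 such that 0 < |x + 5| < δ implies |(3x^2 - 2x + 6) − 91| < ϵ.
(3x^2 - 2x + 6) − 91 = 3x^2 - 2x - 85 = (x + 5)(3x - 17).
So |(3x^2 - 2x + 6) − 91| = |x + 5|·|3x - 17|.
Require δ ≤ 1. Then |x + 5| < 1 gives |x| < 6, and by the triangle inequality |3x - 17| ≤ 3·6 + 17 = 35.
Hence |(3x^2 - 2x + 6) − 91| ≤ 35|x + 5| < ϵ provided |x + 5| < ϵ/35.
Choosing δ = min(1, ϵ/35) ensures both conditions, hence |(3x^2 - 2x + 6) − 91| < ϵ.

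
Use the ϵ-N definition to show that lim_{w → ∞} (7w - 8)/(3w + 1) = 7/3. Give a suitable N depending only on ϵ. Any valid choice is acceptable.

Let ϵ > 0. We seek N > 0 such that w > N implies |(7w - 8)/(3w + 1) − (7/3)| < ϵ.
(7w - 8)/(3w + 1) − (7/3) = (3(7w - 8) − 7(3w + 1)) / (3(3w + 1)) = -31/(3(3w + 1)).
For w > 0 we have 3w + 1 > 3w, so |(7w - 8)/(3w + 1) − (7/3)| = 31/(3(3w + 1)) < 31/(3·3w) = (31/9)/w.
Thus |(7w - 8)/(3w + 1) − (7/3)| < ϵ whenever w > (31/9)/ϵ.
Take N = (31/9)/ϵ. If w > N then |(7w - 8)/(3w + 1) − (7/3)| < (31/9)/w < ϵ.

N = (31/9)/ϵ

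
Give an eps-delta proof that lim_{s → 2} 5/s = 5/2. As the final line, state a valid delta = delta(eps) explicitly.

Let eps > 0 be given. We seek delta > 0 such that 0 < |s − 2| < delta implies |5/s − (5/2)| < eps.
|5/s − (5/2)| = 5·|2 − s|/(2·|s|) = 5|s − 2|/(2|s|).
Restrict delta ≤ 1. Then |s − 2| < 1 gives |s| > 1, so 2|s| > 2.
Then |5/s − (5/2)| < 5|s − 2|/2, which is < eps when |s − 2| < (2/5)eps.
Take delta = min(1, (2/5)eps). Then 0 < |s − 2| < delta gives both |s − 2| < 1 and |s − 2| < (2/5)eps, so |5/s − (5/2)| < eps.

delta = min(1, (2/5)eps)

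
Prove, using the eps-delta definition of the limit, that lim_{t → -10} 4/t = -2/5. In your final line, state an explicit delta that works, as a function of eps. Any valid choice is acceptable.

Fix eps > 0. We seek delta > 0 such that 0 < |t + 10| < delta implies |4/t + 2/5| < eps.
|4/t + 2/5| = 4·|-10 − t|/(10·|t|) = 4|t + 10|/(10|t|).
Require delta ≤ 5 so that |t| > 10 − 5 = 5, hence 10|t| > 50.
Then |4/t + 2/5| < 4|t + 10|/50, which is < eps when |t + 10| < (25/2)eps.
Take delta = min(5, (25/2)eps). Then 0 < |t + 10| < delta gives both |t + 10| < 5 and |t + 10| < (25/2)eps, so |4/t + 2/5| < eps.

delta = min(5, (25/2)eps)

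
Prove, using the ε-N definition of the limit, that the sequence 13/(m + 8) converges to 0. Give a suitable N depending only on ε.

N = 13/ε

Fix ε > 0. For m ≥ 1, |13/(m + 8) − 0| = 13/(m + 8) ≤ 13/m.
We need 13/m < ε, i.e. m > 13/ε.
Take N = 13/ε. If m > N then |13/(m + 8)| ≤ 13/m < ε.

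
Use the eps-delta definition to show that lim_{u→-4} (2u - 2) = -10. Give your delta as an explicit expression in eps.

Let eps > 0. We need delta > 0 so that 0 < |u + 4| < delta implies |(2u - 2) + 10| < eps.
Since (2u - 2) + 10 = 2(u + 4), we have |(2u - 2) + 10| = 2|u + 4|.
So 2|u + 4| < eps exactly when |u + 4| < eps/2.
Choosing delta = eps/2 gives |(2u - 2) + 10| = 2|u + 4| < eps whenever |u + 4| < delta.

delta = eps/2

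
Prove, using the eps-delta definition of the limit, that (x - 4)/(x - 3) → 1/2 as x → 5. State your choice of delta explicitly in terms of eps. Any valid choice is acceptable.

delta = min(1, 2eps)

Fix eps > 0. We want delta > 0 with 0 < |x − 5| < delta ⇒ |(x - 4)/(x - 3) − (1/2)| < eps.
Combining over a common denominator, (x - 4)/(x - 3) − (1/2) = [(x - 4)·2 − 1·(x - 3)] / [2·(x - 3)] = 1(x − 5) / (2(x - 3)).
So |(x - 4)/(x - 3) − (1/2)| = |x − 5| / (2·|x − 3|).
Require delta ≤ 1, so |x − 3| ≥ |2| − |x − 5| > 2 − 1 = 1.
Hence |(x - 4)/(x - 3) − (1/2)| < |x − 5|/(2·1) = (1/2)|x − 5|, which is < eps once |x − 5| < 2eps.
Take delta = min(1, 2eps). Then 0 < |x − 5| < delta forces both bounds, so |(x - 4)/(x - 3) − (1/2)| < eps.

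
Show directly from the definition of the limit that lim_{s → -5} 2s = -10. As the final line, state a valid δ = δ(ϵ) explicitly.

Let ϵ > 0 be given. We need δ > 0 so that 0 < |s + 5| < δ implies |(2s) + 10| < ϵ.
|(2s) + 10| = |2s + 10| = 2|s + 5|.
Thus it suffices that |s + 5| < ϵ/2.
Take δ = ϵ/2. If 0 < |s + 5| < δ then |(2s) + 10| = 2|s + 5| < 2·(ϵ/2) = ϵ.

δ = ϵ/2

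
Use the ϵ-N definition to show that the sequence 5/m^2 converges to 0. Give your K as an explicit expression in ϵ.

K = (5/ϵ)^{1/2}

Let ϵ > 0. For m ≥ 1, |5/m^2 − 0| = 5/m^2.
5/m^2 < ϵ ⇔ m^2 > 5/ϵ ⇔ m > (5/ϵ)^{1/2}.
Take K = (5/ϵ)^{1/2}. Then m > K implies 5/m^2 < ϵ.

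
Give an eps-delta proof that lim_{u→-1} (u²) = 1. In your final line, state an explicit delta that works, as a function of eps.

delta = min(1, eps/3)

Fix eps > 0. We seek delta > 0 with 0 < |u + 1| < delta ⇒ |u² − 1| < eps.
Factor: u² − 1 = (u + 1)(u - 1), so |u² − 1| = |u + 1|·|u - 1|.
Restrict delta ≤ 1. Then |u + 1| < 1 gives |u| < 2, so by the triangle inequality |u - 1| ≤ 2 + 1 = 3.
Hence |u² − 1| ≤ 3|u + 1|, which is < eps once |u + 1| < eps/3.
Take delta = min(1, eps/3). If 0 < |u + 1| < delta then both bounds hold and |u² − 1| ≤ 3|u + 1| < 3·(eps/3) = eps.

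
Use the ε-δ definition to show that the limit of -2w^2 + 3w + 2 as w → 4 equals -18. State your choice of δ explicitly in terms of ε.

δ = min(1, ε/15)

Let ε > 0 be given. We want δ > 0 such that 0 < |w − 4| < δ implies |(-2w^2 + 3w + 2) + 18| < ε.
(-2w^2 + 3w + 2) + 18 = -2w^2 + 3w + 20 = (w − 4)(-2w - 5).
So |(-2w^2 + 3w + 2) + 18| = |w − 4|·|-2w - 5|.
Require δ ≤ 1. Then |w − 4| < 1 gives |w| < 5, and by the triangle inequality |-2w - 5| ≤ 2·5 + 5 = 15.
Hence |(-2w^2 + 3w + 2) + 18| ≤ 15|w − 4| < ε provided |w − 4| < ε/15.
Take δ = min(1, ε/15). Then 0 < |w − 4| < δ gives both |w − 4| < 1 and |w − 4| < ε/15, so |(-2w^2 + 3w + 2) + 18| < ε.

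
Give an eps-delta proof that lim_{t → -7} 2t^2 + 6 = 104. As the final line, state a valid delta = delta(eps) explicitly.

delta = min(2, eps/32)

Let eps > 0 be given. We want delta > 0 such that 0 < |t + 7| < delta implies |(2t^2 + 6) − 104| < eps.
(2t^2 + 6) − 104 = 2t^2 - 98 = (t + 7)(2t - 14).
So |(2t^2 + 6) − 104| = |t + 7|·|2t - 14|.
Assume first that |t + 7| < 2, so |t| < 9. Then |2t - 14| ≤ 2·9 + 14 = 32.
Hence |(2t^2 + 6) − 104| ≤ 32|t + 7| < eps provided |t + 7| < eps/32.
Choosing delta = min(2, eps/32) ensures both conditions, hence |(2t^2 + 6) − 104| < eps.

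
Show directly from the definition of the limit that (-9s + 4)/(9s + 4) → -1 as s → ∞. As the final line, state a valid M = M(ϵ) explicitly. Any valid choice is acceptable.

Suppose ϵ > 0. We seek M > 0 such that s > M implies |(-9s + 4)/(9s + 4) + 1| < ϵ.
(-9s + 4)/(9s + 4) + 1 = (9(-9s + 4) − (-9)(9s + 4)) / (9(9s + 4)) = 72/(9(9s + 4)).
For s > 0 we have 9s + 4 > 9s, so |(-9s + 4)/(9s + 4) + 1| = 72/(9(9s + 4)) < 72/(9·9s) = (8/9)/s.
Thus |(-9s + 4)/(9s + 4) + 1| < ϵ whenever s > (8/9)/ϵ.
Take M = (8/9)/ϵ. If s > M then |(-9s + 4)/(9s + 4) + 1| < (8/9)/s < ϵ.

M = (8/9)/ϵ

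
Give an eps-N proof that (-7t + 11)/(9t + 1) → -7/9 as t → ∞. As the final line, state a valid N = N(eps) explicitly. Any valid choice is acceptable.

N = (106/81)/eps

Let eps > 0. We seek N > 0 such that t > N implies |(-7t + 11)/(9t + 1) + 7/9| < eps.
(-7t + 11)/(9t + 1) + 7/9 = (9(-7t + 11) − (-7)(9t + 1)) / (9(9t + 1)) = 106/(9(9t + 1)).
For t > 0 we have 9t + 1 > 9t, so |(-7t + 11)/(9t + 1) + 7/9| = 106/(9(9t + 1)) < 106/(9·9t) = (106/81)/t.
Thus |(-7t + 11)/(9t + 1) + 7/9| < eps whenever t > (106/81)/eps.
Take N = (106/81)/eps. If t > N then |(-7t + 11)/(9t + 1) + 7/9| < (106/81)/t < eps.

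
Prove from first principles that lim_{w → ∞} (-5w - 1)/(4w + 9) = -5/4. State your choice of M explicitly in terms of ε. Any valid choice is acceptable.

Let ε > 0 be given. We seek M > 0 such that w > M implies |(-5w - 1)/(4w + 9) + 5/4| < ε.
(-5w - 1)/(4w + 9) + 5/4 = (4(-5w - 1) − (-5)(4w + 9)) / (4(4w + 9)) = 41/(4(4w + 9)).
For w > 0 we have 4w + 9 > 4w, so |(-5w - 1)/(4w + 9) + 5/4| = 41/(4(4w + 9)) < 41/(4·4w) = (41/16)/w.
Thus |(-5w - 1)/(4w + 9) + 5/4| < ε whenever w > (41/16)/ε.
Take M = (41/16)/ε. If w > M then |(-5w - 1)/(4w + 9) + 5/4| < (41/16)/w < ε.

M = (41/16)/ε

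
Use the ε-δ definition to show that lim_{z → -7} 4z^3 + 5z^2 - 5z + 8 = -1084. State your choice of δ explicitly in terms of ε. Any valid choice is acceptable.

δ = min(2, ε/687)

Let ε > 0 be given. We want δ > 0 such that 0 < |z + 7| < δ implies |(4z^3 + 5z^2 - 5z + 8) + 1084| < ε.
(4z^3 + 5z^2 - 5z + 8) + 1084 = 4z^3 + 5z^2 - 5z + 1092 = (z + 7)(4z^2 - 23z + 156).
So |(4z^3 + 5z^2 - 5z + 8) + 1084| = |z + 7|·|4z^2 - 23z + 156|.
Assume first that |z + 7| < 2, so |z| < 9. Then |4z^2 - 23z + 156| ≤ 4·9^2 + 23·9 + 156 = 687.
Hence |(4z^3 + 5z^2 - 5z + 8) + 1084| ≤ 687|z + 7| < ε provided |z + 7| < ε/687.
Take δ = min(2, ε/687). Then 0 < |z + 7| < δ gives both |z + 7| < 2 and |z + 7| < ε/687, so |(4z^3 + 5z^2 - 5z + 8) + 1084| < ε.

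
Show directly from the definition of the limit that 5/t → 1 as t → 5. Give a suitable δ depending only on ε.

δ = min(5/2, (5/2)ε)

Fix ε > 0. We seek δ > 0 such that 0 < |t − 5| < δ implies |5/t − 1| < ε.
|5/t − 1| = 5·|5 − t|/(5·|t|) = 5|t − 5|/(5|t|).
Require δ ≤ 5/2 so that |t| > 5 − 5/2 = 5/2, hence 5|t| > 25/2.
Then |5/t − 1| < 5|t − 5|/(25/2), which is < ε when |t − 5| < (5/2)ε.
Take δ = min(5/2, (5/2)ε). Then 0 < |t − 5| < δ gives both |t − 5| < 5/2 and |t − 5| < (5/2)ε, so |5/t − 1| < ε.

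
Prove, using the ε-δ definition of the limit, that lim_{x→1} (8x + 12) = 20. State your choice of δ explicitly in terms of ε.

Suppose ε > 0. We need δ > 0 so that 0 < |x − 1| < δ implies |(8x + 12) − 20| < ε.
|(8x + 12) − 20| = |8x - 8| = 8|x − 1|.
So 8|x − 1| < ε exactly when |x − 1| < ε/8.
Take δ = ε/8. If 0 < |x − 1| < δ then |(8x + 12) − 20| = 8|x − 1| < 8·(ε/8) = ε.

δ = ε/8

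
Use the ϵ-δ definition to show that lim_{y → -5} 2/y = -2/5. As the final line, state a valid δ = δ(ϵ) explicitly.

δ = min(5/2, (25/4)ϵ)

Let ϵ > 0 be given. We seek δ > 0 such that 0 < |y + 5| < δ implies |2/y + 2/5| < ϵ.
|2/y + 2/5| = 2·|-5 − y|/(5·|y|) = 2|y + 5|/(5|y|).
Restrict δ ≤ 5/2. Then |y + 5| < 5/2 gives |y| > 5/2, so 5|y| > 25/2.
Then |2/y + 2/5| < 2|y + 5|/(25/2), which is < ϵ when |y + 5| < (25/4)ϵ.
Take δ = min(5/2, (25/4)ϵ). Then 0 < |y + 5| < δ gives both |y + 5| < 5/2 and |y + 5| < (25/4)ϵ, so |2/y + 2/5| < ϵ.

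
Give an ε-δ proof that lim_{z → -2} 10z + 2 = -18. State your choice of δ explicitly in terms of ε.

δ = ε/10

Let ε > 0 be given. We need δ > 0 so that 0 < |z + 2| < δ implies |(10z + 2) + 18| < ε.
Since (10z + 2) + 18 = 10(z + 2), we have |(10z + 2) + 18| = 10|z + 2|.
So 10|z + 2| < ε exactly when |z + 2| < ε/10.
Choosing δ = ε/10 gives |(10z + 2) + 18| = 10|z + 2| < ε whenever |z + 2| < δ.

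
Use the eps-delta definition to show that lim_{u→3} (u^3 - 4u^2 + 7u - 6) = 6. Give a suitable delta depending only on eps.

delta = min(2, eps/34)

Fix eps > 0. We want delta > 0 such that 0 < |u − 3| < delta implies |(u^3 - 4u^2 + 7u - 6) − 6| < eps.
(u^3 - 4u^2 + 7u - 6) − 6 = u^3 - 4u^2 + 7u - 12 = (u − 3)(u^2 - u + 4).
So |(u^3 - 4u^2 + 7u - 6) − 6| = |u − 3|·|u^2 - u + 4|.
Assume first that |u − 3| < 2, so |u| < 5. Then |u^2 - u + 4| ≤ 5^2 + 5 + 4 = 34.
Hence |(u^3 - 4u^2 + 7u - 6) − 6| ≤ 34|u − 3| < eps provided |u − 3| < eps/34.
Choosing delta = min(2, eps/34) ensures both conditions, hence |(u^3 - 4u^2 + 7u - 6) − 6| < eps.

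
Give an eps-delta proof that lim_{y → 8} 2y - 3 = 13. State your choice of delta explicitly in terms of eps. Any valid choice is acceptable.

Suppose eps > 0. We need delta > 0 so that 0 < |y − 8| < delta implies |(2y - 3) − 13| < eps.
|(2y - 3) − 13| = |2y - 16| = 2|y − 8|.
Thus it suffices that |y − 8| < eps/2.
Choosing delta = eps/2 gives |(2y - 3) − 13| = 2|y − 8| < eps whenever |y − 8| < delta.

delta = eps/2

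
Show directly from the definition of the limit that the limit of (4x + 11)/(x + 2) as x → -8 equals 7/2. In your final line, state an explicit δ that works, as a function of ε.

Let ε > 0. We want δ > 0 with 0 < |x + 8| < δ ⇒ |(4x + 11)/(x + 2) − (7/2)| < ε.
Combining over a common denominator, (4x + 11)/(x + 2) − (7/2) = [(4x + 11)·(-6) − (-21)·(x + 2)] / [(-6)·(x + 2)] = -3(x + 8) / ((-6)(x + 2)).
So |(4x + 11)/(x + 2) − (7/2)| = 3|x + 8| / (6·|x + 2|).
Restrict δ ≤ 3. Then |x + 8| < 3 gives |x + 2| = |(x + 8) + (-6)| ≥ 6 − 3 = 3.
Hence |(4x + 11)/(x + 2) − (7/2)| < 3|x + 8|/(6·3) = (1/6)|x + 8|, which is < ε once |x + 8| < 6ε.
Take δ = min(3, 6ε). Then 0 < |x + 8| < δ forces both bounds, so |(4x + 11)/(x + 2) − (7/2)| < ε.

δ = min(3, 6ε)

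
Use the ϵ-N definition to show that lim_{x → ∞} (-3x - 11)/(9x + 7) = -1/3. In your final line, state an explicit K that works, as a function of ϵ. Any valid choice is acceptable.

Let ϵ > 0. We seek K > 0 such that x > K implies |(-3x - 11)/(9x + 7) + 1/3| < ϵ.
(-3x - 11)/(9x + 7) + 1/3 = (9(-3x - 11) − (-3)(9x + 7)) / (9(9x + 7)) = -78/(9(9x + 7)).
For x > 0 we have 9x + 7 > 9x, so |(-3x - 11)/(9x + 7) + 1/3| = 78/(9(9x + 7)) < 78/(9·9x) = (26/27)/x.
Thus |(-3x - 11)/(9x + 7) + 1/3| < ϵ whenever x > (26/27)/ϵ.
Take K = (26/27)/ϵ. If x > K then |(-3x - 11)/(9x + 7) + 1/3| < (26/27)/x < ϵ.

K = (26/27)/ϵ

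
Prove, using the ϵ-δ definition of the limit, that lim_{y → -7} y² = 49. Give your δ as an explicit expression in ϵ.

δ = min(1, ϵ/15)

Suppose ϵ > 0. We seek δ > 0 with 0 < |y + 7| < δ ⇒ |y² − 49| < ϵ.
Factor: y² − 49 = (y + 7)(y - 7), so |y² − 49| = |y + 7|·|y - 7|.
Impose δ ≤ 1 so that |y| < 8; then |y - 7| ≤ 15.
Hence |y² − 49| ≤ 15|y + 7|, which is < ϵ once |y + 7| < ϵ/15.
Take δ = min(1, ϵ/15). If 0 < |y + 7| < δ then both bounds hold and |y² − 49| ≤ 15|y + 7| < 15·(ϵ/15) = ϵ.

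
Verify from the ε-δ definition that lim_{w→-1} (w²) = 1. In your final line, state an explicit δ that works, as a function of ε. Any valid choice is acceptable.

Let ε > 0. We seek δ > 0 with 0 < |w + 1| < δ ⇒ |w² − 1| < ε.
Factor: w² − 1 = (w + 1)(w - 1), so |w² − 1| = |w + 1|·|w - 1|.
Restrict δ ≤ 1. Then |w + 1| < 1 gives |w| < 2, so by the triangle inequality |w - 1| ≤ 2 + 1 = 3.
Hence |w² − 1| ≤ 3|w + 1|, which is < ε once |w + 1| < ε/3.
Take δ = min(1, ε/3). If 0 < |w + 1| < δ then both bounds hold and |w² − 1| ≤ 3|w + 1| < 3·(ε/3) = ε.

δ = min(1, ε/3)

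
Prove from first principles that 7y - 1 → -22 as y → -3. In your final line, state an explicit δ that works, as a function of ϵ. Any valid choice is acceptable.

δ = ϵ/7

Fix ϵ > 0. We need δ > 0 so that 0 < |y + 3| < δ implies |(7y - 1) + 22| < ϵ.
|(7y - 1) + 22| = |7y + 21| = 7|y + 3|.
So 7|y + 3| < ϵ exactly when |y + 3| < ϵ/7.
Choosing δ = ϵ/7 gives |(7y - 1) + 22| = 7|y + 3| < ϵ whenever |y + 3| < δ.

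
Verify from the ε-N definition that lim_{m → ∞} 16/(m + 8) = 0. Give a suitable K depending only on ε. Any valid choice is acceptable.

Suppose ε > 0. For m ≥ 1, |16/(m + 8) − 0| = 16/(m + 8) ≤ 16/m.
We need 16/m < ε, i.e. m > 16/ε.
Take K = 16/ε. If m > K then |16/(m + 8)| ≤ 16/m < ε.

K = 16/ε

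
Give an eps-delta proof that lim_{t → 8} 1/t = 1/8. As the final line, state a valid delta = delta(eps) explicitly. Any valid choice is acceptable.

delta = min(4, 32eps)

Suppose eps > 0. We seek delta > 0 such that 0 < |t − 8| < delta implies |1/t − (1/8)| < eps.
|1/t − (1/8)| = |8 − t|/(8·|t|) = |t − 8|/(8|t|).
Restrict delta ≤ 4. Then |t − 8| < 4 gives |t| > 4, so 8|t| > 32.
Then |1/t − (1/8)| < |t − 8|/32, which is < eps when |t − 8| < 32eps.
Take delta = min(4, 32eps). Then 0 < |t − 8| < delta gives both |t − 8| < 4 and |t − 8| < 32eps, so |1/t − (1/8)| < eps.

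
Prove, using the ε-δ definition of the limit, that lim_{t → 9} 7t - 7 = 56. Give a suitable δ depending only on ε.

Suppose ε > 0. We need δ > 0 so that 0 < |t − 9| < δ implies |(7t - 7) − 56| < ε.
Since (7t - 7) − 56 = 7(t − 9), we have |(7t - 7) − 56| = 7|t − 9|.
Thus it suffices that |t − 9| < ε/7.
Take δ = ε/7. If 0 < |t − 9| < δ then |(7t - 7) − 56| = 7|t − 9| < 7·(ε/7) = ε.

δ = ε/7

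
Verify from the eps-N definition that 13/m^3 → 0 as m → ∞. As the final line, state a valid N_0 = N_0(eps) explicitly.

Let eps > 0 be given. For m ≥ 1, |13/m^3 − 0| = 13/m^3.
13/m^3 < eps ⇔ m^3 > 13/eps ⇔ m > (13/eps)^{1/3}.
Take N_0 = (13/eps)^{1/3}. Then m > N_0 implies 13/m^3 < eps.

N_0 = (13/eps)^{1/3}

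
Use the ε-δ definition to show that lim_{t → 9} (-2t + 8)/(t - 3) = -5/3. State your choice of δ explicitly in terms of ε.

Fix ε > 0. We want δ > 0 with 0 < |t − 9| < δ ⇒ |(-2t + 8)/(t - 3) + 5/3| < ε.
Combining over a common denominator, (-2t + 8)/(t - 3) + 5/3 = [(-2t + 8)·6 − (-10)·(t - 3)] / [6·(t - 3)] = -2(t − 9) / (6(t - 3)).
So |(-2t + 8)/(t - 3) + 5/3| = 2|t − 9| / (6·|t − 3|).
Require δ ≤ 3, so |t − 3| ≥ |6| − |t − 9| > 6 − 3 = 3.
Hence |(-2t + 8)/(t - 3) + 5/3| < 2|t − 9|/(6·3) = (1/9)|t − 9|, which is < ε once |t − 9| < 9ε.
Take δ = min(3, 9ε). Then 0 < |t − 9| < δ forces both bounds, so |(-2t + 8)/(t - 3) + 5/3| < ε.

δ = min(3, 9ε)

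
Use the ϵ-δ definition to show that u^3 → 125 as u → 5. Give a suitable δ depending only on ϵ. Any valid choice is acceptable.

Let ϵ > 0 be given. We seek δ > 0 with 0 < |u − 5| < δ ⇒ |u^3 − 125| < ϵ.
Factor: u^3 − 125 = (u − 5)(u^2 + 5u + 25), so |u^3 − 125| = |u − 5|·|u^2 + 5u + 25|.
Impose δ ≤ 1 so that |u| < 6; then |u^2 + 5u + 25| ≤ 91.
Hence |u^3 − 125| ≤ 91|u − 5|, which is < ϵ once |u − 5| < ϵ/91.
Take δ = min(1, ϵ/91). If 0 < |u − 5| < δ then both bounds hold and |u^3 − 125| ≤ 91|u − 5| < 91·(ϵ/91) = ϵ.

δ = min(1, ϵ/91)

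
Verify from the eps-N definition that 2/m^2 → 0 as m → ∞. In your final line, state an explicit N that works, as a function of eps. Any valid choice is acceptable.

N = (2/eps)^{1/2}

Fix eps > 0. For m ≥ 1, |2/m^2 − 0| = 2/m^2.
2/m^2 < eps ⇔ m^2 > 2/eps ⇔ m > (2/eps)^{1/2}.
Take N = (2/eps)^{1/2}. Then m > N implies 2/m^2 < eps.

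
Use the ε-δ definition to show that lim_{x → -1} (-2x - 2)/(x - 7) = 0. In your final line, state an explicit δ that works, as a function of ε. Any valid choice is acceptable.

δ = min(4, 2ε)

Let ε > 0 be given. We want δ > 0 with 0 < |x + 1| < δ ⇒ |(-2x - 2)/(x - 7) − 0| < ε.
Combining over a common denominator, (-2x - 2)/(x - 7) − 0 = [(-2x - 2)·(-8) − 0·(x - 7)] / [(-8)·(x - 7)] = 16(x + 1) / ((-8)(x - 7)).
So |(-2x - 2)/(x - 7) − 0| = 16|x + 1| / (8·|x − 7|).
Restrict δ ≤ 4. Then |x + 1| < 4 gives |x − 7| = |(x + 1) + (-8)| ≥ 8 − 4 = 4.
Hence |(-2x - 2)/(x - 7) − 0| < 16|x + 1|/(8·4) = (1/2)|x + 1|, which is < ε once |x + 1| < 2ε.
Take δ = min(4, 2ε). Then 0 < |x + 1| < δ forces both bounds, so |(-2x - 2)/(x - 7) − 0| < ε.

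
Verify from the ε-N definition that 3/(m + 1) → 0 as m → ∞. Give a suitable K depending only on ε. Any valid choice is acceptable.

K = 3/ε

Let ε > 0 be given. For m ≥ 1, |3/(m + 1) − 0| = 3/(m + 1) ≤ 3/m.
We need 3/m < ε, i.e. m > 3/ε.
Take K = 3/ε. If m > K then |3/(m + 1)| ≤ 3/m < ε.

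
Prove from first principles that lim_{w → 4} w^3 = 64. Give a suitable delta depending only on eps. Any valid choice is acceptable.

delta = min(1, eps/61)

Let eps > 0. We seek delta > 0 with 0 < |w − 4| < delta ⇒ |w^3 − 64| < eps.
Factor: w^3 − 64 = (w − 4)(w^2 + 4w + 16), so |w^3 − 64| = |w − 4|·|w^2 + 4w + 16|.
Restrict delta ≤ 1. Then |w − 4| < 1 gives |w| < 5, so by the triangle inequality |w^2 + 4w + 16| ≤ 5^2 + 4·5 + 16 = 61.
Hence |w^3 − 64| ≤ 61|w − 4|, which is < eps once |w − 4| < eps/61.
Take delta = min(1, eps/61). If 0 < |w − 4| < delta then both bounds hold and |w^3 − 64| ≤ 61|w − 4| < 61·(eps/61) = eps.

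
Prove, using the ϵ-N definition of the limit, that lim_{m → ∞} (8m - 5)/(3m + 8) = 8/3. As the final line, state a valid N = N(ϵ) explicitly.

Let ϵ > 0. For m ≥ 1, |(8m - 5)/(3m + 8) − (8/3)| = |-79|/(3(3m + 8)) = 79/(3(3m + 8)).
Since 3m + 8 ≥ 3m for m ≥ 1, this is ≤ 79/(3·3m) = (79/9)/m.
So |(8m - 5)/(3m + 8) − (8/3)| < ϵ whenever m > (79/9)/ϵ.
Take N = (79/9)/ϵ. If m > N then |(8m - 5)/(3m + 8) − (8/3)| ≤ (79/9)/m < ϵ.

N = (79/9)/ϵ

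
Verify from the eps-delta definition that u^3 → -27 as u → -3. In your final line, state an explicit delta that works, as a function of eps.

delta = min(2, eps/49)

Let eps > 0 be given. We seek delta > 0 with 0 < |u + 3| < delta ⇒ |u^3 + 27| < eps.
Factor: u^3 + 27 = (u + 3)(u^2 - 3u + 9), so |u^3 + 27| = |u + 3|·|u^2 - 3u + 9|.
Restrict delta ≤ 2. Then |u + 3| < 2 gives |u| < 5, so by the triangle inequality |u^2 - 3u + 9| ≤ 5^2 + 3·5 + 9 = 49.
Hence |u^3 + 27| ≤ 49|u + 3|, which is < eps once |u + 3| < eps/49.
Take delta = min(2, eps/49). If 0 < |u + 3| < delta then both bounds hold and |u^3 + 27| ≤ 49|u + 3| < 49·(eps/49) = eps.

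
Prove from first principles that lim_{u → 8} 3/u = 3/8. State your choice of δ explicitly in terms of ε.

Fix ε > 0. We seek δ > 0 such that 0 < |u − 8| < δ implies |3/u − (3/8)| < ε.
|3/u − (3/8)| = 3·|8 − u|/(8·|u|) = 3|u − 8|/(8|u|).
Require δ ≤ 4 so that |u| > 8 − 4 = 4, hence 8|u| > 32.
Then |3/u − (3/8)| < 3|u − 8|/32, which is < ε when |u − 8| < (32/3)ε.
Take δ = min(4, (32/3)ε). Then 0 < |u − 8| < δ gives both |u − 8| < 4 and |u − 8| < (32/3)ε, so |3/u − (3/8)| < ε.

δ = min(4, (32/3)ε)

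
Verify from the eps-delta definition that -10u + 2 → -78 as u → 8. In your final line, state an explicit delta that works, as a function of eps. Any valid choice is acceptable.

Suppose eps > 0. We need delta > 0 so that 0 < |u − 8| < delta implies |(-10u + 2) + 78| < eps.
Since (-10u + 2) + 78 = -10(u − 8), we have |(-10u + 2) + 78| = 10|u − 8|.
Thus it suffices that |u − 8| < eps/10.
Take delta = eps/10. If 0 < |u − 8| < delta then |(-10u + 2) + 78| = 10|u − 8| < 10·(eps/10) = eps.

delta = eps/10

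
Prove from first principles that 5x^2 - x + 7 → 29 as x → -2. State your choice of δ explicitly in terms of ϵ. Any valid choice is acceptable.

δ = min(1, ϵ/26)

Let ϵ > 0. We want δ > 0 such that 0 < |x + 2| < δ implies |(5x^2 - x + 7) − 29| < ϵ.
(5x^2 - x + 7) − 29 = 5x^2 - x - 22 = (x + 2)(5x - 11).
So |(5x^2 - x + 7) − 29| = |x + 2|·|5x - 11|.
Require δ ≤ 1. Then |x + 2| < 1 gives |x| < 3, and by the triangle inequality |5x - 11| ≤ 5·3 + 11 = 26.
Hence |(5x^2 - x + 7) − 29| ≤ 26|x + 2| < ϵ provided |x + 2| < ϵ/26.
Choosing δ = min(1, ϵ/26) ensures both conditions, hence |(5x^2 - x + 7) − 29| < ϵ.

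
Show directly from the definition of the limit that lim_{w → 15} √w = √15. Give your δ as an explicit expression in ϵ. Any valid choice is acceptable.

Suppose ϵ > 0. We want δ > 0 such that 0 < |w − 15| < δ implies |√w − √15| < ϵ.
Rationalise: √w − √15 = (w − 15)/(√w + √15), so |√w − √15| = |w − 15|/(√w + √15).
Restrict δ ≤ 15 so that |w − 15| < 15 forces w > 0, and then √w + √15 > √15.
Hence |√w − √15| < |w − 15|/√15, which is < ϵ once |w − 15| < √15·ϵ.
Take δ = min(15, √15·ϵ). If 0 < |w − 15| < δ then w > 0 and |√w − √15| < |w − 15|/√15 < ϵ.

δ = min(15, √15·ϵ)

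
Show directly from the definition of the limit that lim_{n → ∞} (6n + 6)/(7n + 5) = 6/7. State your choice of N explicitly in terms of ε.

Suppose ε > 0. For n ≥ 1, |(6n + 6)/(7n + 5) − (6/7)| = |12|/(7(7n + 5)) = 12/(7(7n + 5)).
Since 7n + 5 ≥ 7n for n ≥ 1, this is ≤ 12/(7·7n) = (12/49)/n.
So |(6n + 6)/(7n + 5) − (6/7)| < ε whenever n > (12/49)/ε.
Take N = (12/49)/ε. If n > N then |(6n + 6)/(7n + 5) − (6/7)| ≤ (12/49)/n < ε.

N = (12/49)/ε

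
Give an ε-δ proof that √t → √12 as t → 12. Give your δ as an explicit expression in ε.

Fix ε > 0. We want δ > 0 such that 0 < |t − 12| < δ implies |√t − √12| < ε.
Rationalise: √t − √12 = (t − 12)/(√t + √12), so |√t − √12| = |t − 12|/(√t + √12).
Restrict δ ≤ 12 so that |t − 12| < 12 forces t > 0, and then √t + √12 > √12.
Hence |√t − √12| < |t − 12|/√12, which is < ε once |t − 12| < √12·ε.
Take δ = min(12, √12·ε). If 0 < |t − 12| < δ then t > 0 and |√t − √12| < |t − 12|/√12 < ε.

δ = min(12, √12·ε)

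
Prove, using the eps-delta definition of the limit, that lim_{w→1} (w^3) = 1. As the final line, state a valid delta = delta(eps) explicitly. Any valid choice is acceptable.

delta = min(1, eps/7)

Fix eps > 0. We seek delta > 0 with 0 < |w − 1| < delta ⇒ |w^3 − 1| < eps.
Factor: w^3 − 1 = (w − 1)(w^2 + w + 1), so |w^3 − 1| = |w − 1|·|w^2 + w + 1|.
Restrict delta ≤ 1. Then |w − 1| < 1 gives |w| < 2, so by the triangle inequality |w^2 + w + 1| ≤ 2^2 + 2 + 1 = 7.
Hence |w^3 − 1| ≤ 7|w − 1|, which is < eps once |w − 1| < eps/7.
Take delta = min(1, eps/7). If 0 < |w − 1| < delta then both bounds hold and |w^3 − 1| ≤ 7|w − 1| < 7·(eps/7) = eps.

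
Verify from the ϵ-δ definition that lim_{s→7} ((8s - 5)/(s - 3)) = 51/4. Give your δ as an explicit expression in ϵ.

δ = min(2, (8/19)ϵ)

Let ϵ > 0. We want δ > 0 with 0 < |s − 7| < δ ⇒ |(8s - 5)/(s - 3) − (51/4)| < ϵ.
Combining over a common denominator, (8s - 5)/(s - 3) − (51/4) = [(8s - 5)·4 − 51·(s - 3)] / [4·(s - 3)] = -19(s − 7) / (4(s - 3)).
So |(8s - 5)/(s - 3) − (51/4)| = 19|s − 7| / (4·|s − 3|).
Require δ ≤ 2, so |s − 3| ≥ |4| − |s − 7| > 4 − 2 = 2.
Hence |(8s - 5)/(s - 3) − (51/4)| < 19|s − 7|/(4·2) = (19/8)|s − 7|, which is < ϵ once |s − 7| < (8/19)ϵ.
Take δ = min(2, (8/19)ϵ). Then 0 < |s − 7| < δ forces both bounds, so |(8s - 5)/(s - 3) − (51/4)| < ϵ.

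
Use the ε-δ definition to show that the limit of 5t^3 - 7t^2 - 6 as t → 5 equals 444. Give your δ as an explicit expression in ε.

δ = min(2, ε/461)

Let ε > 0 be given. We want δ > 0 such that 0 < |t − 5| < δ implies |(5t^3 - 7t^2 - 6) − 444| < ε.
(5t^3 - 7t^2 - 6) − 444 = 5t^3 - 7t^2 - 450 = (t − 5)(5t^2 + 18t + 90).
So |(5t^3 - 7t^2 - 6) − 444| = |t − 5|·|5t^2 + 18t + 90|.
Assume first that |t − 5| < 2, so |t| < 7. Then |5t^2 + 18t + 90| ≤ 5·7^2 + 18·7 + 90 = 461.
Hence |(5t^3 - 7t^2 - 6) − 444| ≤ 461|t − 5| < ε provided |t − 5| < ε/461.
Take δ = min(2, ε/461). Then 0 < |t − 5| < δ gives both |t − 5| < 2 and |t − 5| < ε/461, so |(5t^3 - 7t^2 - 6) − 444| < ε.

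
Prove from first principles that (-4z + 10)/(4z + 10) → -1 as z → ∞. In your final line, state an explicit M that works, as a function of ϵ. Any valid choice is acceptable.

Let ϵ > 0. We seek M > 0 such that z > M implies |(-4z + 10)/(4z + 10) + 1| < ϵ.
(-4z + 10)/(4z + 10) + 1 = (4(-4z + 10) − (-4)(4z + 10)) / (4(4z + 10)) = 80/(4(4z + 10)).
For z > 0 we have 4z + 10 > 4z, so |(-4z + 10)/(4z + 10) + 1| = 80/(4(4z + 10)) < 80/(4·4z) = 5/z.
Thus |(-4z + 10)/(4z + 10) + 1| < ϵ whenever z > 5/ϵ.
Take M = 5/ϵ. If z > M then |(-4z + 10)/(4z + 10) + 1| < 5/z < ϵ.

M = 5/ϵ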